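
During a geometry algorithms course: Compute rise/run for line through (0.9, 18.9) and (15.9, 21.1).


slope = (y2-y1)/(x2-x1) = (21.1-18.9)/(15.9-0.9) = 2.2/15 = 0.1467

0.1467


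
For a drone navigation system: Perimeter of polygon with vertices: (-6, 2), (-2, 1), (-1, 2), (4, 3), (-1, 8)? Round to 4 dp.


Sides: (-6, 2)->(-2, 1): sqrt(17) = 4.123106, (-2, 1)->(-1, 2): sqrt(2) = 1.414214, (-1, 2)->(4, 3): sqrt(26) = 5.09902, (4, 3)->(-1, 8): sqrt(50) = 7.071068, (-1, 8)->(-6, 2): sqrt(61) = 7.81025
Sum = 25.517658
Perimeter = 25.5177

25.5177


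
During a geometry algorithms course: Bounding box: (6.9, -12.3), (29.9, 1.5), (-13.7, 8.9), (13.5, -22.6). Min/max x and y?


x range: [-13.7, 29.9]
y range: [-22.6, 8.9]
Bounding box: (-13.7,-22.6) to (29.9,8.9)

(-13.7,-22.6) to (29.9,8.9)


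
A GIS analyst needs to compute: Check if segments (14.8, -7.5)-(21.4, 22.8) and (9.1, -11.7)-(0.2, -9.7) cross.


Cross products: d1=-48.78, d2=-331.65, d3=144.99, d4=427.86
d1*d2 < 0 and d3*d4 < 0? no

No, they don't intersect


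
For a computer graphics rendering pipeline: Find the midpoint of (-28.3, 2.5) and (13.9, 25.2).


M = (((-28.3)+13.9)/2, (2.5+25.2)/2)
= (-7.2, 13.85)

(-7.2, 13.85)


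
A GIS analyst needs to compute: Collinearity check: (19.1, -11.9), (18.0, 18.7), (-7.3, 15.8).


Cross product: (18-19.1)*(15.8-(-11.9)) - (18.7-(-11.9))*((-7.3)-19.1)
= 777.37

No, not collinear


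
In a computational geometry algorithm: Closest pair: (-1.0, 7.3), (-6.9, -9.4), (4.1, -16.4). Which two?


d(P0,P1) = 17.7116, d(P0,P2) = 24.2425, d(P1,P2) = 13.0384
Closest: P1 and P2

Closest pair: (-6.9, -9.4) and (4.1, -16.4), distance = 13.0384


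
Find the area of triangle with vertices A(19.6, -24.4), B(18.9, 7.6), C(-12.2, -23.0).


Area = |x_A(y_B-y_C) + x_B(y_C-y_A) + x_C(y_A-y_B)|/2
= |599.76 + 26.46 + 390.4|/2
= 1016.62/2 = 508.31

508.31


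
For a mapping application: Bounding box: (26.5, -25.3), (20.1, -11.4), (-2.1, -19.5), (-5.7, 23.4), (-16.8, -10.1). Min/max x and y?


x range: [-16.8, 26.5]
y range: [-25.3, 23.4]
Bounding box: (-16.8,-25.3) to (26.5,23.4)

(-16.8,-25.3) to (26.5,23.4)


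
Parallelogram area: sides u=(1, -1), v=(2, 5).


|u x v| = |1*5 - (-1)*2|
= |5 - (-2)| = 7

7


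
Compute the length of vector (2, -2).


|u| = sqrt(2^2 + (-2)^2) = sqrt(8) = 2.8284

2.8284


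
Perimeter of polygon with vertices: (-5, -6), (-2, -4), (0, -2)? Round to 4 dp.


Sides: (-5, -6)->(-2, -4): sqrt(13) = 3.605551, (-2, -4)->(0, -2): sqrt(8) = 2.828427, (0, -2)->(-5, -6): sqrt(41) = 6.403124
Sum = 12.837102
Perimeter = 12.8371

12.8371


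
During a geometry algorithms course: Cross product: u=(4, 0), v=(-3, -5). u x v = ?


u x v = u_x*v_y - u_y*v_x = 4*(-5) - 0*(-3)
= (-20) - 0 = -20

-20


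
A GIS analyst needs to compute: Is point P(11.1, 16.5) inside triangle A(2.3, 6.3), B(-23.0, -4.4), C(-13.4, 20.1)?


Cross products: AB x AP = -163.9, BC x BP = -634.81, CA x CP = 281.58
All same sign? no

No, outside


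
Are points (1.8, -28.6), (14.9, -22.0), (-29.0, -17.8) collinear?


Cross product: (14.9-1.8)*((-17.8)-(-28.6)) - ((-22)-(-28.6))*((-29)-1.8)
= 344.76

No, not collinear


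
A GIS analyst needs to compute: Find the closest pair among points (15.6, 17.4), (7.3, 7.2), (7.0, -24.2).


d(P0,P1) = 13.1503, d(P0,P2) = 42.4796, d(P1,P2) = 31.4014
Closest: P0 and P1

Closest pair: (15.6, 17.4) and (7.3, 7.2), distance = 13.1503


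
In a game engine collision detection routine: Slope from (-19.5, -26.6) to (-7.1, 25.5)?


slope = (y2-y1)/(x2-x1) = (25.5-(-26.6))/((-7.1)-(-19.5)) = 52.1/12.4 = 4.2016

4.2016


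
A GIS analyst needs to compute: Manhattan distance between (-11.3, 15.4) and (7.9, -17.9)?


|(-11.3)-7.9| + |15.4-(-17.9)| = 19.2 + 33.3 = 52.5

52.5


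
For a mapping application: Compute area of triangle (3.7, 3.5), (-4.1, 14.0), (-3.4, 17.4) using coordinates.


Area = |x_A(y_B-y_C) + x_B(y_C-y_A) + x_C(y_A-y_B)|/2
= |(-12.58) + (-56.99) + 35.7|/2
= 33.87/2 = 16.935

16.935


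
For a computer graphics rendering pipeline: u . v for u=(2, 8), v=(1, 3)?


u . v = u_x*v_x + u_y*v_y = 2*1 + 8*3
= 2 + 24 = 26

26


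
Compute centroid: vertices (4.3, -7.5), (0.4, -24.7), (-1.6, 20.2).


Centroid = ((x_A+x_B+x_C)/3, (y_A+y_B+y_C)/3)
= ((4.3+0.4+(-1.6))/3, ((-7.5)+(-24.7)+20.2)/3)
= (1.0333, -4)

(1.0333, -4)


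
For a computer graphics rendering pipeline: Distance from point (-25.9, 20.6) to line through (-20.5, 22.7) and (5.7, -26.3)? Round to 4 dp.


|cross product| = 319.62
|line direction| = sqrt(3087.44) = 55.5647
Distance = 319.62/sqrt(3087.44) = 5.7522

5.7522


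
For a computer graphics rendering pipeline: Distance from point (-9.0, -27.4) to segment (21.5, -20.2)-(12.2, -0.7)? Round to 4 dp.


Project P onto AB: t = 0.3069 (clamped to [0,1])
Closest point on segment: (18.6457, -14.2151)
Distance: 30.6288

30.6288


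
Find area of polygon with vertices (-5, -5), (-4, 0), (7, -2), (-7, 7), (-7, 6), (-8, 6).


Shoelace sum: ((-5)*0 - (-4)*(-5)) + ((-4)*(-2) - 7*0) + (7*7 - (-7)*(-2)) + ((-7)*6 - (-7)*7) + ((-7)*6 - (-8)*6) + ((-8)*(-5) - (-5)*6)
= 106
Area = |106|/2 = 53

53


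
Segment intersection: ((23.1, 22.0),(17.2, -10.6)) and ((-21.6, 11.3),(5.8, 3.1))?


Cross products: d1=659.72, d2=-281.9, d3=-1394.09, d4=-452.47
d1*d2 < 0 and d3*d4 < 0? no

No, they don't intersect


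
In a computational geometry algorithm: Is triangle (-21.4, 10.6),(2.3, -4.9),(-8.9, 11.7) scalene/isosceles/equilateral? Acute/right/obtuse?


Side lengths squared: AB^2=801.94, BC^2=401, CA^2=157.46
Sorted: [157.46, 401, 801.94]
By sides: Scalene, By angles: Obtuse

Scalene, Obtuse


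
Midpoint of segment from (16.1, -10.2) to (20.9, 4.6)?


M = ((16.1+20.9)/2, ((-10.2)+4.6)/2)
= (18.5, -2.8)

(18.5, -2.8)


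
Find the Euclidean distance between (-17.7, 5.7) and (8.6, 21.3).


dx=26.3, dy=15.6
d^2 = 26.3^2 + 15.6^2 = 935.05
d = sqrt(935.05) = 30.5786

30.5786


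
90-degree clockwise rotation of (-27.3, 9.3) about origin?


90° CW: (x,y) -> (y, -x)
(-27.3,9.3) -> (9.3, 27.3)

(9.3, 27.3)


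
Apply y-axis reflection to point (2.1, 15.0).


Reflection over y-axis: (x,y) -> (-x,y)
(2.1, 15) -> (-2.1, 15)

(-2.1, 15)


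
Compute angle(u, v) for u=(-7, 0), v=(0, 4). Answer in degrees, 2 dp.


u.v = 0, |u| = sqrt(49) = 7, |v| = sqrt(16) = 4
cos(theta) = u.v/(|u||v|) = 0/sqrt(784) = 0
theta = acos(0) = 90 degrees

90 degrees


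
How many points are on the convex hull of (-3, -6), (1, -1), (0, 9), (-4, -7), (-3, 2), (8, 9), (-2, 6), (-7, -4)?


Convex hull vertices (CCW): (-7, -4), (-4, -7), (-3, -6), (1, -1), (8, 9), (0, 9), (-2, 6)
Count = 7

7


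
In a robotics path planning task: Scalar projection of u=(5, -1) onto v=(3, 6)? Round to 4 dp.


u.v = 9, |v| = sqrt(45) = 6.7082
Scalar projection = u.v / |v| = 9 / sqrt(45) = 1.3416

1.3416


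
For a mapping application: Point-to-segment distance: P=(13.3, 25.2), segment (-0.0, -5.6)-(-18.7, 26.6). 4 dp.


Project P onto AB: t = 0.5359 (clamped to [0,1])
Closest point on segment: (-10.0214, 11.6562)
Distance: 26.969

26.969


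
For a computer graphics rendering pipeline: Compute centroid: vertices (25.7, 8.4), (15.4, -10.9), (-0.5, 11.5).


Centroid = ((x_A+x_B+x_C)/3, (y_A+y_B+y_C)/3)
= ((25.7+15.4+(-0.5))/3, (8.4+(-10.9)+11.5)/3)
= (13.5333, 3)

(13.5333, 3)


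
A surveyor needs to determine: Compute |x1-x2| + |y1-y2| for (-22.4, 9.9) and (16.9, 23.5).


|(-22.4)-16.9| + |9.9-23.5| = 39.3 + 13.6 = 52.9

52.9


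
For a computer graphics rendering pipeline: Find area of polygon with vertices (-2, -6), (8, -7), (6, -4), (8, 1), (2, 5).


Shoelace sum: ((-2)*(-7) - 8*(-6)) + (8*(-4) - 6*(-7)) + (6*1 - 8*(-4)) + (8*5 - 2*1) + (2*(-6) - (-2)*5)
= 146
Area = |146|/2 = 73

73


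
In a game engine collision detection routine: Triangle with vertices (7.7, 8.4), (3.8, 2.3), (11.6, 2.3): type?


Side lengths squared: AB^2=52.42, BC^2=60.84, CA^2=52.42
Sorted: [52.42, 52.42, 60.84]
By sides: Isosceles, By angles: Acute

Isosceles, Acute


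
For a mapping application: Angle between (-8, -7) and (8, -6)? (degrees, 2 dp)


u.v = -22, |u| = sqrt(113) = 10.6301, |v| = sqrt(100) = 10
cos(theta) = u.v/(|u||v|) = -22/sqrt(11300) = -0.206959
theta = acos(-0.206959) = 101.94 degrees

101.94 degrees


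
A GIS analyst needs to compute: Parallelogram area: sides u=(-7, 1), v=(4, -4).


|u x v| = |(-7)*(-4) - 1*4|
= |28 - 4| = 24

24


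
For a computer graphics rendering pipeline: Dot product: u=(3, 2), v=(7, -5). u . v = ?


u . v = u_x*v_x + u_y*v_y = 3*7 + 2*(-5)
= 21 + (-10) = 11

11


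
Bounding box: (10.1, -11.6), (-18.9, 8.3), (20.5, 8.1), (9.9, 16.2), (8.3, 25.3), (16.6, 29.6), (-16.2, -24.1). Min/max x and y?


x range: [-18.9, 20.5]
y range: [-24.1, 29.6]
Bounding box: (-18.9,-24.1) to (20.5,29.6)

(-18.9,-24.1) to (20.5,29.6)


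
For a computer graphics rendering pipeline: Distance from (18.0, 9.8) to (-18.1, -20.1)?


dx=-36.1, dy=-29.9
d^2 = (-36.1)^2 + (-29.9)^2 = 2197.22
d = sqrt(2197.22) = 46.8745

46.8745


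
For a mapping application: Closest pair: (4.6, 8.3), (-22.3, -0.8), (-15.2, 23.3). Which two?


d(P0,P1) = 28.3975, d(P0,P2) = 24.8403, d(P1,P2) = 25.1241
Closest: P0 and P2

Closest pair: (4.6, 8.3) and (-15.2, 23.3), distance = 24.8403


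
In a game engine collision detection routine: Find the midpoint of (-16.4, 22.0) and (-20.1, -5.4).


M = (((-16.4)+(-20.1))/2, (22+(-5.4))/2)
= (-18.25, 8.3)

(-18.25, 8.3)


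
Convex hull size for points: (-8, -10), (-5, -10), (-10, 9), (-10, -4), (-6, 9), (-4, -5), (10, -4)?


Convex hull vertices (CCW): (-10, -4), (-8, -10), (-5, -10), (10, -4), (-6, 9), (-10, 9)
Count = 6

6


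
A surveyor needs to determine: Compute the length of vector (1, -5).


|u| = sqrt(1^2 + (-5)^2) = sqrt(26) = 5.099

5.099


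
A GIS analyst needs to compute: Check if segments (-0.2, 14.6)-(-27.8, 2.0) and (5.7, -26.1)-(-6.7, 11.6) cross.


Cross products: d1=-282.25, d2=914.51, d3=1197.66, d4=0.9
d1*d2 < 0 and d3*d4 < 0? no

No, they don't intersect


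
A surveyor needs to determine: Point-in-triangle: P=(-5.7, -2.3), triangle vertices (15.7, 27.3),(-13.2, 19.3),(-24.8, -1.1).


Cross products: AB x AP = 684.24, BC x BP = 403.56, CA x CP = -591.04
All same sign? no

No, outside


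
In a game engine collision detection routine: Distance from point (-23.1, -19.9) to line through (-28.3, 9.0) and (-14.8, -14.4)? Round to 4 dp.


|cross product| = 268.47
|line direction| = sqrt(729.81) = 27.015
Distance = 268.47/sqrt(729.81) = 9.9378

9.9378


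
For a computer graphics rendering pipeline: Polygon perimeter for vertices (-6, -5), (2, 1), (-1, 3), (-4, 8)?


Sides: (-6, -5)->(2, 1): sqrt(100) = 10, (2, 1)->(-1, 3): sqrt(13) = 3.605551, (-1, 3)->(-4, 8): sqrt(34) = 5.830952, (-4, 8)->(-6, -5): sqrt(173) = 13.152946
Sum = 32.589449
Perimeter = 32.5894

32.5894


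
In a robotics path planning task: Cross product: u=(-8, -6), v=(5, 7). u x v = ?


u x v = u_x*v_y - u_y*v_x = (-8)*7 - (-6)*5
= (-56) - (-30) = -26

-26


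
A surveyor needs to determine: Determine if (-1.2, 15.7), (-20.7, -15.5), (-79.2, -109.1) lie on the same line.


Cross product: ((-20.7)-(-1.2))*((-109.1)-15.7) - ((-15.5)-15.7)*((-79.2)-(-1.2))
= 0

Yes, collinear


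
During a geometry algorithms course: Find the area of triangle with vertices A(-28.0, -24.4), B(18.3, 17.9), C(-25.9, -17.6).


Area = |x_A(y_B-y_C) + x_B(y_C-y_A) + x_C(y_A-y_B)|/2
= |(-994) + 124.44 + 1095.57|/2
= 226.01/2 = 113.005

113.005


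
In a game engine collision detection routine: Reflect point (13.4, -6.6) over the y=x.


Reflection over y=x: (x,y) -> (y,x)
(13.4, -6.6) -> (-6.6, 13.4)

(-6.6, 13.4)


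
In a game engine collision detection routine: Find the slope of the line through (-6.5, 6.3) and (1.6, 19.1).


slope = (y2-y1)/(x2-x1) = (19.1-6.3)/(1.6-(-6.5)) = 12.8/8.1 = 1.5802

1.5802


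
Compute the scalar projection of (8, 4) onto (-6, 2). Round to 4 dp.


u.v = -40, |v| = sqrt(40) = 6.3246
Scalar projection = u.v / |v| = -40 / sqrt(40) = -6.3246

-6.3246


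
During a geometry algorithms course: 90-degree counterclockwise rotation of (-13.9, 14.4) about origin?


90° CCW: (x,y) -> (-y, x)
(-13.9,14.4) -> (-14.4, -13.9)

(-14.4, -13.9)


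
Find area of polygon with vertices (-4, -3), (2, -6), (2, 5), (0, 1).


Shoelace sum: ((-4)*(-6) - 2*(-3)) + (2*5 - 2*(-6)) + (2*1 - 0*5) + (0*(-3) - (-4)*1)
= 58
Area = |58|/2 = 29

29


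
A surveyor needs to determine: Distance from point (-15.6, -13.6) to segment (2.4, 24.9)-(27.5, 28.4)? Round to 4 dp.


Project P onto AB: t = 0 (clamped to [0,1])
Closest point on segment: (2.4, 24.9)
Distance: 42.5

42.5


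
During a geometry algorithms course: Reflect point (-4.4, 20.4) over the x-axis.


Reflection over x-axis: (x,y) -> (x,-y)
(-4.4, 20.4) -> (-4.4, -20.4)

(-4.4, -20.4)


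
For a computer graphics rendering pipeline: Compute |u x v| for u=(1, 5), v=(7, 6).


|u x v| = |1*6 - 5*7|
= |6 - 35| = 29

29


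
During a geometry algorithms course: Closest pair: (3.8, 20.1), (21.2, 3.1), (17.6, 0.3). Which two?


d(P0,P1) = 24.3261, d(P0,P2) = 24.1346, d(P1,P2) = 4.5607
Closest: P1 and P2

Closest pair: (21.2, 3.1) and (17.6, 0.3), distance = 4.5607


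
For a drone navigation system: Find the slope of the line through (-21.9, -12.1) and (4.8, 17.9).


slope = (y2-y1)/(x2-x1) = (17.9-(-12.1))/(4.8-(-21.9)) = 30/26.7 = 1.1236

1.1236


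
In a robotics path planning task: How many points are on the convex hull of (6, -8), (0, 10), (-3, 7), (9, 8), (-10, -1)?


Convex hull vertices (CCW): (-10, -1), (6, -8), (9, 8), (0, 10), (-3, 7)
Count = 5

5


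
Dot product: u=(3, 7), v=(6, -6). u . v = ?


u . v = u_x*v_x + u_y*v_y = 3*6 + 7*(-6)
= 18 + (-42) = -24

-24


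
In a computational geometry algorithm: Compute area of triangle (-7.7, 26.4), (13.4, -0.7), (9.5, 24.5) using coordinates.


Area = |x_A(y_B-y_C) + x_B(y_C-y_A) + x_C(y_A-y_B)|/2
= |194.04 + (-25.46) + 257.45|/2
= 426.03/2 = 213.015

213.015


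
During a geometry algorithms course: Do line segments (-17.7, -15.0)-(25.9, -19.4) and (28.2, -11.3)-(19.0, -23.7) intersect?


Cross products: d1=-535.12, d2=46, d3=363.28, d4=-217.84
d1*d2 < 0 and d3*d4 < 0? yes

Yes, they intersect


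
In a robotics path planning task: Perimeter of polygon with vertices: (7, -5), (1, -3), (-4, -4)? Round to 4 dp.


Sides: (7, -5)->(1, -3): sqrt(40) = 6.324555, (1, -3)->(-4, -4): sqrt(26) = 5.09902, (-4, -4)->(7, -5): sqrt(122) = 11.045361
Sum = 22.468936
Perimeter = 22.4689

22.4689


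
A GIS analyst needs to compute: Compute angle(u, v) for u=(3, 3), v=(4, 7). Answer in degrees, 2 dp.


u.v = 33, |u| = sqrt(18) = 4.2426, |v| = sqrt(65) = 8.0623
cos(theta) = u.v/(|u||v|) = 33/sqrt(1170) = 0.964764
theta = acos(0.964764) = 15.26 degrees

15.26 degrees


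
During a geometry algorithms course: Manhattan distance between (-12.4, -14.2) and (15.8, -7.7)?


|(-12.4)-15.8| + |(-14.2)-(-7.7)| = 28.2 + 6.5 = 34.7

34.7


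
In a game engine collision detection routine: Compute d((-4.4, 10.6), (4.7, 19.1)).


dx=9.1, dy=8.5
d^2 = 9.1^2 + 8.5^2 = 155.06
d = sqrt(155.06) = 12.4523

12.4523


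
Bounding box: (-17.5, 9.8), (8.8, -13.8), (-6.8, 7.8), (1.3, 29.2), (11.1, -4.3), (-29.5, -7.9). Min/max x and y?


x range: [-29.5, 11.1]
y range: [-13.8, 29.2]
Bounding box: (-29.5,-13.8) to (11.1,29.2)

(-29.5,-13.8) to (11.1,29.2)


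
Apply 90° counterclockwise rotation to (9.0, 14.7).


90° CCW: (x,y) -> (-y, x)
(9,14.7) -> (-14.7, 9)

(-14.7, 9)


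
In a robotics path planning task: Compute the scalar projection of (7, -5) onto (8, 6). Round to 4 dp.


u.v = 26, |v| = sqrt(100) = 10
Scalar projection = u.v / |v| = 26 / sqrt(100) = 2.6

2.6


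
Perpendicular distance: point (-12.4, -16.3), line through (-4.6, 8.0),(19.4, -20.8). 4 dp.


|cross product| = 807.84
|line direction| = sqrt(1405.44) = 37.4892
Distance = 807.84/sqrt(1405.44) = 21.5486

21.5486


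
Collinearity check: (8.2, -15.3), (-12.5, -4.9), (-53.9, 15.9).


Cross product: ((-12.5)-8.2)*(15.9-(-15.3)) - ((-4.9)-(-15.3))*((-53.9)-8.2)
= 0

Yes, collinear


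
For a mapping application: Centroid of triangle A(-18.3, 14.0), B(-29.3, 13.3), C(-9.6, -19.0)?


Centroid = ((x_A+x_B+x_C)/3, (y_A+y_B+y_C)/3)
= (((-18.3)+(-29.3)+(-9.6))/3, (14+13.3+(-19))/3)
= (-19.0667, 2.7667)

(-19.0667, 2.7667)


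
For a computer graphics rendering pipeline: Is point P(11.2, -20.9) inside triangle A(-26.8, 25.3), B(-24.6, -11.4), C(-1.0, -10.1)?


Cross products: AB x AP = 1292.96, BC x BP = -270.74, CA x CP = -153.24
All same sign? no

No, outside


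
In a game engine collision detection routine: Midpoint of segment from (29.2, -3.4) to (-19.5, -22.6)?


M = ((29.2+(-19.5))/2, ((-3.4)+(-22.6))/2)
= (4.85, -13)

(4.85, -13)


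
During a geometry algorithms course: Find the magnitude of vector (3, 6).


|u| = sqrt(3^2 + 6^2) = sqrt(45) = 6.7082

6.7082


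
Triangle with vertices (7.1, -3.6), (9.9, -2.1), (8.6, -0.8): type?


Side lengths squared: AB^2=10.09, BC^2=3.38, CA^2=10.09
Sorted: [3.38, 10.09, 10.09]
By sides: Isosceles, By angles: Acute

Isosceles, Acute


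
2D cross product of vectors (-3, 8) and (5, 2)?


u x v = u_x*v_y - u_y*v_x = (-3)*2 - 8*5
= (-6) - 40 = -46

-46


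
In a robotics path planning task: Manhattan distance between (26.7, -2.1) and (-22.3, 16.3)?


|26.7-(-22.3)| + |(-2.1)-16.3| = 49 + 18.4 = 67.4

67.4


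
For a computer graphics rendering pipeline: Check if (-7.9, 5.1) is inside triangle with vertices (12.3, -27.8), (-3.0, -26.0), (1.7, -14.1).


Cross products: AB x AP = -467.01, BC x BP = 204.48, CA x CP = 72
All same sign? no

No, outside


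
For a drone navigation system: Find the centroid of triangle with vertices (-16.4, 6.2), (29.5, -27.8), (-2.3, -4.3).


Centroid = ((x_A+x_B+x_C)/3, (y_A+y_B+y_C)/3)
= (((-16.4)+29.5+(-2.3))/3, (6.2+(-27.8)+(-4.3))/3)
= (3.6, -8.6333)

(3.6, -8.6333)


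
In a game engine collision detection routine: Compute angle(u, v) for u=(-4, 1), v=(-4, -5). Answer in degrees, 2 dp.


u.v = 11, |u| = sqrt(17) = 4.1231, |v| = sqrt(41) = 6.4031
cos(theta) = u.v/(|u||v|) = 11/sqrt(697) = 0.416655
theta = acos(0.416655) = 65.38 degrees

65.38 degrees


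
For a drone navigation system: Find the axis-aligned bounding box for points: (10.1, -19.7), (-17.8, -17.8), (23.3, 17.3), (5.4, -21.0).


x range: [-17.8, 23.3]
y range: [-21, 17.3]
Bounding box: (-17.8,-21) to (23.3,17.3)

(-17.8,-21) to (23.3,17.3)


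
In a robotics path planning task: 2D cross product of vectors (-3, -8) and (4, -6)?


u x v = u_x*v_y - u_y*v_x = (-3)*(-6) - (-8)*4
= 18 - (-32) = 50

50


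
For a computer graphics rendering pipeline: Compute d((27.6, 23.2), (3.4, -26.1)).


dx=-24.2, dy=-49.3
d^2 = (-24.2)^2 + (-49.3)^2 = 3016.13
d = sqrt(3016.13) = 54.9193

54.9193


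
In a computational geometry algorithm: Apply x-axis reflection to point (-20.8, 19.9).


Reflection over x-axis: (x,y) -> (x,-y)
(-20.8, 19.9) -> (-20.8, -19.9)

(-20.8, -19.9)


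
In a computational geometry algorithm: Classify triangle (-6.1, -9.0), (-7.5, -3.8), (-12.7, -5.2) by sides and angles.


Side lengths squared: AB^2=29, BC^2=29, CA^2=58
Sorted: [29, 29, 58]
By sides: Isosceles, By angles: Right

Isosceles, Right


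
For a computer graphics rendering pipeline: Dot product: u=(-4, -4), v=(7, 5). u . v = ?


u . v = u_x*v_x + u_y*v_y = (-4)*7 + (-4)*5
= (-28) + (-20) = -48

-48


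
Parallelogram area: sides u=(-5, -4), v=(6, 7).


|u x v| = |(-5)*7 - (-4)*6|
= |(-35) - (-24)| = 11

11


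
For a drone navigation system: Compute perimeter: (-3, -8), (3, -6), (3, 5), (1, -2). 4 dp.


Sides: (-3, -8)->(3, -6): sqrt(40) = 6.324555, (3, -6)->(3, 5): sqrt(121) = 11, (3, 5)->(1, -2): sqrt(53) = 7.28011, (1, -2)->(-3, -8): sqrt(52) = 7.211103
Sum = 31.815768
Perimeter = 31.8158

31.8158


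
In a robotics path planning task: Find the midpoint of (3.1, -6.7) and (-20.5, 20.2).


M = ((3.1+(-20.5))/2, ((-6.7)+20.2)/2)
= (-8.7, 6.75)

(-8.7, 6.75)


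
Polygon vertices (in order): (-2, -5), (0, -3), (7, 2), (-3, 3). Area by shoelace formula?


Shoelace sum: ((-2)*(-3) - 0*(-5)) + (0*2 - 7*(-3)) + (7*3 - (-3)*2) + ((-3)*(-5) - (-2)*3)
= 75
Area = |75|/2 = 37.5

37.5


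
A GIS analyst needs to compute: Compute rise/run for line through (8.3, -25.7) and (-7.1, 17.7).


slope = (y2-y1)/(x2-x1) = (17.7-(-25.7))/((-7.1)-8.3) = 43.4/(-15.4) = -2.8182

-2.8182


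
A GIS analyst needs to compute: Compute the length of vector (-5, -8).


|u| = sqrt((-5)^2 + (-8)^2) = sqrt(89) = 9.434

9.434


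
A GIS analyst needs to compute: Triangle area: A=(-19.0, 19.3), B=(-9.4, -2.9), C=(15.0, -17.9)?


Area = |x_A(y_B-y_C) + x_B(y_C-y_A) + x_C(y_A-y_B)|/2
= |(-285) + 349.68 + 333|/2
= 397.68/2 = 198.84

198.84


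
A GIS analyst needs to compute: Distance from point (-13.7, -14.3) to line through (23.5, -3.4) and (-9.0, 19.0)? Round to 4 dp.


|cross product| = 1187.53
|line direction| = sqrt(1558.01) = 39.4716
Distance = 1187.53/sqrt(1558.01) = 30.0857

30.0857


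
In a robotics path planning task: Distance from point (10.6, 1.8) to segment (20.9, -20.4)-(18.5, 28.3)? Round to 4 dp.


Project P onto AB: t = 0.4651 (clamped to [0,1])
Closest point on segment: (19.7837, 2.2526)
Distance: 9.1948

9.1948


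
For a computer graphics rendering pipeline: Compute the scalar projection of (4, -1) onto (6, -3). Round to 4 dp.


u.v = 27, |v| = sqrt(45) = 6.7082
Scalar projection = u.v / |v| = 27 / sqrt(45) = 4.0249

4.0249


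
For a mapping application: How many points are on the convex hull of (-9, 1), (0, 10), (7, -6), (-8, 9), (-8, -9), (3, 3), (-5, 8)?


Convex hull vertices (CCW): (-9, 1), (-8, -9), (7, -6), (0, 10), (-8, 9)
Count = 5

5


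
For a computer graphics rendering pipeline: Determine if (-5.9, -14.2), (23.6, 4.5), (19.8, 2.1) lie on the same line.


Cross product: (23.6-(-5.9))*(2.1-(-14.2)) - (4.5-(-14.2))*(19.8-(-5.9))
= 0.26

No, not collinear


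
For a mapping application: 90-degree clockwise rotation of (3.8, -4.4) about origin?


90° CW: (x,y) -> (y, -x)
(3.8,-4.4) -> (-4.4, -3.8)

(-4.4, -3.8)


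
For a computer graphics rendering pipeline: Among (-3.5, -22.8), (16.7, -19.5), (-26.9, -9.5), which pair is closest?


d(P0,P1) = 20.4678, d(P0,P2) = 26.9156, d(P1,P2) = 44.7321
Closest: P0 and P1

Closest pair: (-3.5, -22.8) and (16.7, -19.5), distance = 20.4678


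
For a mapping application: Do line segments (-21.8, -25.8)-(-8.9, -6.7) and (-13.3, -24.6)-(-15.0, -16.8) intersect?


Cross products: d1=68.34, d2=-64.75, d3=-146.87, d4=-13.78
d1*d2 < 0 and d3*d4 < 0? no

No, they don't intersect


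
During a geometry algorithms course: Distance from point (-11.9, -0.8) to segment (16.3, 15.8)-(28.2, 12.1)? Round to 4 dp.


Project P onto AB: t = 0 (clamped to [0,1])
Closest point on segment: (16.3, 15.8)
Distance: 32.7231

32.7231


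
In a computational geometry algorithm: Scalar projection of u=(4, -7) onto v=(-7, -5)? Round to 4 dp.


u.v = 7, |v| = sqrt(74) = 8.6023
Scalar projection = u.v / |v| = 7 / sqrt(74) = 0.8137

0.8137


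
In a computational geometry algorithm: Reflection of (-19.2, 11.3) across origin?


Reflection over origin: (x,y) -> (-x,-y)
(-19.2, 11.3) -> (19.2, -11.3)

(19.2, -11.3)


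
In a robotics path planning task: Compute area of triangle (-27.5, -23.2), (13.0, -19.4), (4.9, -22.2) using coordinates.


Area = |x_A(y_B-y_C) + x_B(y_C-y_A) + x_C(y_A-y_B)|/2
= |(-77) + 13 + (-18.62)|/2
= 82.62/2 = 41.31

41.31


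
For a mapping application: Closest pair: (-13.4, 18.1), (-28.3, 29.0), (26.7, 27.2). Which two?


d(P0,P1) = 18.4613, d(P0,P2) = 41.1196, d(P1,P2) = 55.0294
Closest: P0 and P1

Closest pair: (-13.4, 18.1) and (-28.3, 29.0), distance = 18.4613


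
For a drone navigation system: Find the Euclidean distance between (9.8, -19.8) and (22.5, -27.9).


dx=12.7, dy=-8.1
d^2 = 12.7^2 + (-8.1)^2 = 226.9
d = sqrt(226.9) = 15.0632

15.0632


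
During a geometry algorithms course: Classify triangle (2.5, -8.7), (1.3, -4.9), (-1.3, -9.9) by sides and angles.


Side lengths squared: AB^2=15.88, BC^2=31.76, CA^2=15.88
Sorted: [15.88, 15.88, 31.76]
By sides: Isosceles, By angles: Right

Isosceles, Right


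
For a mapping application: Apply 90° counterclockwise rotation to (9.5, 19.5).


90° CCW: (x,y) -> (-y, x)
(9.5,19.5) -> (-19.5, 9.5)

(-19.5, 9.5)


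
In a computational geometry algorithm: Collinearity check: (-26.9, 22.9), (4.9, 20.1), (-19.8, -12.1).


Cross product: (4.9-(-26.9))*((-12.1)-22.9) - (20.1-22.9)*((-19.8)-(-26.9))
= -1093.12

No, not collinear


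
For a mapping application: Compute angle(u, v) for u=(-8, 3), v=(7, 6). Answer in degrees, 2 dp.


u.v = -38, |u| = sqrt(73) = 8.544, |v| = sqrt(85) = 9.2195
cos(theta) = u.v/(|u||v|) = -38/sqrt(6205) = -0.482406
theta = acos(-0.482406) = 118.84 degrees

118.84 degrees


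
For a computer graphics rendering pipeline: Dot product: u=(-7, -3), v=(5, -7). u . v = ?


u . v = u_x*v_x + u_y*v_y = (-7)*5 + (-3)*(-7)
= (-35) + 21 = -14

-14


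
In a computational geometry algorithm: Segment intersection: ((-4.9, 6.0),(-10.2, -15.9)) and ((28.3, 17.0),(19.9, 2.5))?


Cross products: d1=-389, d2=-281.89, d3=668.78, d4=561.67
d1*d2 < 0 and d3*d4 < 0? no

No, they don't intersect


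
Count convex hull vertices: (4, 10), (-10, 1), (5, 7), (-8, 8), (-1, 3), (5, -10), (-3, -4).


Convex hull vertices (CCW): (-10, 1), (5, -10), (5, 7), (4, 10), (-8, 8)
Count = 5

5


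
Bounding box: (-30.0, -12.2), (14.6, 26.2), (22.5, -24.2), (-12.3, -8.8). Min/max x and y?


x range: [-30, 22.5]
y range: [-24.2, 26.2]
Bounding box: (-30,-24.2) to (22.5,26.2)

(-30,-24.2) to (22.5,26.2)


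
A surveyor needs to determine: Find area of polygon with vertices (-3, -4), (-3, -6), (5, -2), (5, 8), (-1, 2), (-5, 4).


Shoelace sum: ((-3)*(-6) - (-3)*(-4)) + ((-3)*(-2) - 5*(-6)) + (5*8 - 5*(-2)) + (5*2 - (-1)*8) + ((-1)*4 - (-5)*2) + ((-5)*(-4) - (-3)*4)
= 148
Area = |148|/2 = 74

74


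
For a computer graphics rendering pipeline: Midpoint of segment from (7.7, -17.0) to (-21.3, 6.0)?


M = ((7.7+(-21.3))/2, ((-17)+6)/2)
= (-6.8, -5.5)

(-6.8, -5.5)


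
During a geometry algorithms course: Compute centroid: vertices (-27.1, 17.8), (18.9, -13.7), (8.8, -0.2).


Centroid = ((x_A+x_B+x_C)/3, (y_A+y_B+y_C)/3)
= (((-27.1)+18.9+8.8)/3, (17.8+(-13.7)+(-0.2))/3)
= (0.2, 1.3)

(0.2, 1.3)


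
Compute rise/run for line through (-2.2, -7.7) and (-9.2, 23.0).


slope = (y2-y1)/(x2-x1) = (23-(-7.7))/((-9.2)-(-2.2)) = 30.7/(-7) = -4.3857

-4.3857


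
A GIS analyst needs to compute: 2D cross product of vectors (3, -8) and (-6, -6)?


u x v = u_x*v_y - u_y*v_x = 3*(-6) - (-8)*(-6)
= (-18) - 48 = -66

-66


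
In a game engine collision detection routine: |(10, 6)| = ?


|u| = sqrt(10^2 + 6^2) = sqrt(136) = 11.6619

11.6619


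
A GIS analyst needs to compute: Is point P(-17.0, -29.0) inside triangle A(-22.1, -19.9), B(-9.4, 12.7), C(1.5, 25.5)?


Cross products: AB x AP = -281.83, BC x BP = -357.25, CA x CP = 446.3
All same sign? no

No, outside


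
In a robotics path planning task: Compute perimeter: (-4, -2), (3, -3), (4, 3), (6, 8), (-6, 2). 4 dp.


Sides: (-4, -2)->(3, -3): sqrt(50) = 7.071068, (3, -3)->(4, 3): sqrt(37) = 6.082763, (4, 3)->(6, 8): sqrt(29) = 5.385165, (6, 8)->(-6, 2): sqrt(180) = 13.416408, (-6, 2)->(-4, -2): sqrt(20) = 4.472136
Sum = 36.42754
Perimeter = 36.4275

36.4275


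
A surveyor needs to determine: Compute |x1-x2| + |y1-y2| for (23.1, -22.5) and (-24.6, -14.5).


|23.1-(-24.6)| + |(-22.5)-(-14.5)| = 47.7 + 8 = 55.7

55.7


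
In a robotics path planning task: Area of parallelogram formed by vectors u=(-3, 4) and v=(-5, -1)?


|u x v| = |(-3)*(-1) - 4*(-5)|
= |3 - (-20)| = 23

23


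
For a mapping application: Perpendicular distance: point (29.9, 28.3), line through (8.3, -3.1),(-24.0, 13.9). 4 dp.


|cross product| = 1381.42
|line direction| = sqrt(1332.29) = 36.5005
Distance = 1381.42/sqrt(1332.29) = 37.8466

37.8466


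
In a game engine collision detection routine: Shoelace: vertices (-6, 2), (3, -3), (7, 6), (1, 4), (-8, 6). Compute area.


Shoelace sum: ((-6)*(-3) - 3*2) + (3*6 - 7*(-3)) + (7*4 - 1*6) + (1*6 - (-8)*4) + ((-8)*2 - (-6)*6)
= 131
Area = |131|/2 = 65.5

65.5


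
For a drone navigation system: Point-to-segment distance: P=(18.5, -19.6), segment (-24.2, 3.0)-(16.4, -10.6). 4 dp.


Project P onto AB: t = 1 (clamped to [0,1])
Closest point on segment: (16.4, -10.6)
Distance: 9.2418

9.2418


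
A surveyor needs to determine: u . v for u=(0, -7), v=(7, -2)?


u . v = u_x*v_x + u_y*v_y = 0*7 + (-7)*(-2)
= 0 + 14 = 14

14


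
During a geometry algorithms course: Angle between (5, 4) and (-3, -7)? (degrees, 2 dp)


u.v = -43, |u| = sqrt(41) = 6.4031, |v| = sqrt(58) = 7.6158
cos(theta) = u.v/(|u||v|) = -43/sqrt(2378) = -0.881785
theta = acos(-0.881785) = 151.86 degrees

151.86 degrees


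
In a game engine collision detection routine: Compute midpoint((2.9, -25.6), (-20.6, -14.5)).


M = ((2.9+(-20.6))/2, ((-25.6)+(-14.5))/2)
= (-8.85, -20.05)

(-8.85, -20.05)


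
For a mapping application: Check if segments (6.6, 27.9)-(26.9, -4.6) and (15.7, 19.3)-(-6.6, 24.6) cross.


Cross products: d1=-143.55, d2=473.61, d3=121.17, d4=-495.99
d1*d2 < 0 and d3*d4 < 0? yes

Yes, they intersect


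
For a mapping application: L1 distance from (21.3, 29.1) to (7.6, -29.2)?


|21.3-7.6| + |29.1-(-29.2)| = 13.7 + 58.3 = 72

72


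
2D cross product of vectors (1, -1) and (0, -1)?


u x v = u_x*v_y - u_y*v_x = 1*(-1) - (-1)*0
= (-1) - 0 = -1

-1


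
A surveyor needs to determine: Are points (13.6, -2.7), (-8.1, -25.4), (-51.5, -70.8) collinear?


Cross product: ((-8.1)-13.6)*((-70.8)-(-2.7)) - ((-25.4)-(-2.7))*((-51.5)-13.6)
= 0

Yes, collinear


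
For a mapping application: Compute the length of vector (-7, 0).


|u| = sqrt((-7)^2 + 0^2) = sqrt(49) = 7

7


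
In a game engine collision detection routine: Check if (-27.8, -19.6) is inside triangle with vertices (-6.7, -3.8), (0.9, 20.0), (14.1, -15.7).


Cross products: AB x AP = 382.1, BC x BP = -1547.31, CA x CP = 579.73
All same sign? no

No, outside


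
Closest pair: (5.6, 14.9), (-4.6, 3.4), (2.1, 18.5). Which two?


d(P0,P1) = 15.3717, d(P0,P2) = 5.021, d(P1,P2) = 16.5197
Closest: P0 and P2

Closest pair: (5.6, 14.9) and (2.1, 18.5), distance = 5.021


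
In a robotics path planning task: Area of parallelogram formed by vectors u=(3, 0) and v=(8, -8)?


|u x v| = |3*(-8) - 0*8|
= |(-24) - 0| = 24

24


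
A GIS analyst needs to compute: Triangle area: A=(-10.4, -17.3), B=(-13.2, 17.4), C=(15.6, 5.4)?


Area = |x_A(y_B-y_C) + x_B(y_C-y_A) + x_C(y_A-y_B)|/2
= |(-124.8) + (-299.64) + (-541.32)|/2
= 965.76/2 = 482.88

482.88


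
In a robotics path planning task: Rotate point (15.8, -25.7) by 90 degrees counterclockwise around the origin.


90° CCW: (x,y) -> (-y, x)
(15.8,-25.7) -> (25.7, 15.8)

(25.7, 15.8)


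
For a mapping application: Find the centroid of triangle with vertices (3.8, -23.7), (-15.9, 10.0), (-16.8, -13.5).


Centroid = ((x_A+x_B+x_C)/3, (y_A+y_B+y_C)/3)
= ((3.8+(-15.9)+(-16.8))/3, ((-23.7)+10+(-13.5))/3)
= (-9.6333, -9.0667)

(-9.6333, -9.0667)


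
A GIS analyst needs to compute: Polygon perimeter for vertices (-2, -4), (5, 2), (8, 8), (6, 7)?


Sides: (-2, -4)->(5, 2): sqrt(85) = 9.219544, (5, 2)->(8, 8): sqrt(45) = 6.708204, (8, 8)->(6, 7): sqrt(5) = 2.236068, (6, 7)->(-2, -4): sqrt(185) = 13.601471
Sum = 31.765287
Perimeter = 31.7653

31.7653


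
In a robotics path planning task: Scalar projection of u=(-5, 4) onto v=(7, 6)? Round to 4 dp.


u.v = -11, |v| = sqrt(85) = 9.2195
Scalar projection = u.v / |v| = -11 / sqrt(85) = -1.1931

-1.1931


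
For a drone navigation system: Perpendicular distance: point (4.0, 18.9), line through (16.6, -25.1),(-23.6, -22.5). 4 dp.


|cross product| = 1736.04
|line direction| = sqrt(1622.8) = 40.284
Distance = 1736.04/sqrt(1622.8) = 43.095

43.095


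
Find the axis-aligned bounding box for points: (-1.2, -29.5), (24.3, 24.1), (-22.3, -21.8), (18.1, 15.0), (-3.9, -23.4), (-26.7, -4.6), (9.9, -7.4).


x range: [-26.7, 24.3]
y range: [-29.5, 24.1]
Bounding box: (-26.7,-29.5) to (24.3,24.1)

(-26.7,-29.5) to (24.3,24.1)


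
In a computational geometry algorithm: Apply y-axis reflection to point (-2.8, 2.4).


Reflection over y-axis: (x,y) -> (-x,y)
(-2.8, 2.4) -> (2.8, 2.4)

(2.8, 2.4)


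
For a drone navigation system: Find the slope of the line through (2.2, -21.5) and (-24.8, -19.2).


slope = (y2-y1)/(x2-x1) = ((-19.2)-(-21.5))/((-24.8)-2.2) = 2.3/(-27) = -0.0852

-0.0852


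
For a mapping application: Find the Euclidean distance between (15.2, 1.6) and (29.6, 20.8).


dx=14.4, dy=19.2
d^2 = 14.4^2 + 19.2^2 = 576
d = sqrt(576) = 24

24


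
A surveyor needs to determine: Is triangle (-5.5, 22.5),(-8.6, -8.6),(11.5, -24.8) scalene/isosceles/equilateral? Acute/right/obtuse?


Side lengths squared: AB^2=976.82, BC^2=666.45, CA^2=2526.29
Sorted: [666.45, 976.82, 2526.29]
By sides: Scalene, By angles: Obtuse

Scalene, Obtuse


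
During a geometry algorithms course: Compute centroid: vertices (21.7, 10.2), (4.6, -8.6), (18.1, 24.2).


Centroid = ((x_A+x_B+x_C)/3, (y_A+y_B+y_C)/3)
= ((21.7+4.6+18.1)/3, (10.2+(-8.6)+24.2)/3)
= (14.8, 8.6)

(14.8, 8.6)


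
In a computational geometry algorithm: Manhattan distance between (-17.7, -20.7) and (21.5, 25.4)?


|(-17.7)-21.5| + |(-20.7)-25.4| = 39.2 + 46.1 = 85.3

85.3


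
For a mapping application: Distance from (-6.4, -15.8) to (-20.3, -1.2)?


dx=-13.9, dy=14.6
d^2 = (-13.9)^2 + 14.6^2 = 406.37
d = sqrt(406.37) = 20.1586

20.1586


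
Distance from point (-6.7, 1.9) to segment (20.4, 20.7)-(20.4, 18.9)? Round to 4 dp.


Project P onto AB: t = 1 (clamped to [0,1])
Closest point on segment: (20.4, 18.9)
Distance: 31.9908

31.9908


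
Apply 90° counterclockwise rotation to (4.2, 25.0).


90° CCW: (x,y) -> (-y, x)
(4.2,25) -> (-25, 4.2)

(-25, 4.2)


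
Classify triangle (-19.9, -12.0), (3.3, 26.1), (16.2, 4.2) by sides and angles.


Side lengths squared: AB^2=1989.85, BC^2=646.02, CA^2=1565.65
Sorted: [646.02, 1565.65, 1989.85]
By sides: Scalene, By angles: Acute

Scalene, Acute


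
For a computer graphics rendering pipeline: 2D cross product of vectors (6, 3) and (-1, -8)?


u x v = u_x*v_y - u_y*v_x = 6*(-8) - 3*(-1)
= (-48) - (-3) = -45

-45


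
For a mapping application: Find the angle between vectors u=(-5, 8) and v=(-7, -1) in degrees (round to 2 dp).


u.v = 27, |u| = sqrt(89) = 9.434, |v| = sqrt(50) = 7.0711
cos(theta) = u.v/(|u||v|) = 27/sqrt(4450) = 0.404747
theta = acos(0.404747) = 66.12 degrees

66.12 degrees


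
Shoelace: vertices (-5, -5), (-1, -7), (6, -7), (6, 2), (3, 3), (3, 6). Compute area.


Shoelace sum: ((-5)*(-7) - (-1)*(-5)) + ((-1)*(-7) - 6*(-7)) + (6*2 - 6*(-7)) + (6*3 - 3*2) + (3*6 - 3*3) + (3*(-5) - (-5)*6)
= 169
Area = |169|/2 = 84.5

84.5


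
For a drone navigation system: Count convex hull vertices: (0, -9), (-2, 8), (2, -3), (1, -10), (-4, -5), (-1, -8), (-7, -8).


Convex hull vertices (CCW): (-7, -8), (1, -10), (2, -3), (-2, 8)
Count = 4

4


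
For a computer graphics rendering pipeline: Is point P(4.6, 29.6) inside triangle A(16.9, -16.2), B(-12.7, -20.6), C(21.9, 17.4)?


Cross products: AB x AP = -1409.8, BC x BP = 1079.52, CA x CP = -642.28
All same sign? no

No, outside


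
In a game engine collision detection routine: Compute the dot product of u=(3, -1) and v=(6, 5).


u . v = u_x*v_x + u_y*v_y = 3*6 + (-1)*5
= 18 + (-5) = 13

13


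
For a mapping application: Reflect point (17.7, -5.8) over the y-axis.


Reflection over y-axis: (x,y) -> (-x,y)
(17.7, -5.8) -> (-17.7, -5.8)

(-17.7, -5.8)


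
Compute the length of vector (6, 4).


|u| = sqrt(6^2 + 4^2) = sqrt(52) = 7.2111

7.2111


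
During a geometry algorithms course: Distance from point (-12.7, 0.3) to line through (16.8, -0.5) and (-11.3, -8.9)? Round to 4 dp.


|cross product| = 270.28
|line direction| = sqrt(860.17) = 29.3287
Distance = 270.28/sqrt(860.17) = 9.2156

9.2156


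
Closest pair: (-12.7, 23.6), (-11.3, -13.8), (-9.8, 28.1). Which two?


d(P0,P1) = 37.4262, d(P0,P2) = 5.3535, d(P1,P2) = 41.9268
Closest: P0 and P2

Closest pair: (-12.7, 23.6) and (-9.8, 28.1), distance = 5.3535


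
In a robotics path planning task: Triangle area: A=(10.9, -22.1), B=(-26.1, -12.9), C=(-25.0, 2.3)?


Area = |x_A(y_B-y_C) + x_B(y_C-y_A) + x_C(y_A-y_B)|/2
= |(-165.68) + (-636.84) + 230|/2
= 572.52/2 = 286.26

286.26


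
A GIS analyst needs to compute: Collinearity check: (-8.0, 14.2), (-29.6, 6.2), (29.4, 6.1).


Cross product: ((-29.6)-(-8))*(6.1-14.2) - (6.2-14.2)*(29.4-(-8))
= 474.16

No, not collinear


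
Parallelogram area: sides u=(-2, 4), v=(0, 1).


|u x v| = |(-2)*1 - 4*0|
= |(-2) - 0| = 2

2


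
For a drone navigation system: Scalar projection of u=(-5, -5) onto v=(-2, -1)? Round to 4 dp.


u.v = 15, |v| = sqrt(5) = 2.2361
Scalar projection = u.v / |v| = 15 / sqrt(5) = 6.7082

6.7082


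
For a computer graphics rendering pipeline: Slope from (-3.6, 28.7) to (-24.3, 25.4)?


slope = (y2-y1)/(x2-x1) = (25.4-28.7)/((-24.3)-(-3.6)) = (-3.3)/(-20.7) = 0.1594

0.1594


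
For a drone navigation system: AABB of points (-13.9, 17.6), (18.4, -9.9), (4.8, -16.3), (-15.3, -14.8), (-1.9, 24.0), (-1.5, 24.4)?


x range: [-15.3, 18.4]
y range: [-16.3, 24.4]
Bounding box: (-15.3,-16.3) to (18.4,24.4)

(-15.3,-16.3) to (18.4,24.4)


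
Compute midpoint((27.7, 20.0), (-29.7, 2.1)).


M = ((27.7+(-29.7))/2, (20+2.1)/2)
= (-1, 11.05)

(-1, 11.05)


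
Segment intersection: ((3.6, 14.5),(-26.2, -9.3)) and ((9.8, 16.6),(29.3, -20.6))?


Cross products: d1=-271.59, d2=-1844.25, d3=84.98, d4=1657.64
d1*d2 < 0 and d3*d4 < 0? no

No, they don't intersect


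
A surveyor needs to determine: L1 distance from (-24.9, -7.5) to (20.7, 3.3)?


|(-24.9)-20.7| + |(-7.5)-3.3| = 45.6 + 10.8 = 56.4

56.4


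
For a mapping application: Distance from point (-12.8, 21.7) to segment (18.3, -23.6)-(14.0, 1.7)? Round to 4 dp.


Project P onto AB: t = 1 (clamped to [0,1])
Closest point on segment: (14, 1.7)
Distance: 33.4401

33.4401


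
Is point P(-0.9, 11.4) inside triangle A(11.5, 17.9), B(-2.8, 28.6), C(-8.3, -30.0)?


Cross products: AB x AP = 225.63, BC x BP = 205.94, CA x CP = 465.26
All same sign? yes

Yes, inside


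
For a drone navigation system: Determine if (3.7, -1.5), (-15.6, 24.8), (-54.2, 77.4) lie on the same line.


Cross product: ((-15.6)-3.7)*(77.4-(-1.5)) - (24.8-(-1.5))*((-54.2)-3.7)
= 0

Yes, collinear


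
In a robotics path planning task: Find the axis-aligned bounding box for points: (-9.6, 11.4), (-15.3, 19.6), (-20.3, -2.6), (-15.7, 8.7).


x range: [-20.3, -9.6]
y range: [-2.6, 19.6]
Bounding box: (-20.3,-2.6) to (-9.6,19.6)

(-20.3,-2.6) to (-9.6,19.6)


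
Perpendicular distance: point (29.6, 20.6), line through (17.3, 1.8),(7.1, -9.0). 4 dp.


|cross product| = 58.92
|line direction| = sqrt(220.68) = 14.8553
Distance = 58.92/sqrt(220.68) = 3.9663

3.9663
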